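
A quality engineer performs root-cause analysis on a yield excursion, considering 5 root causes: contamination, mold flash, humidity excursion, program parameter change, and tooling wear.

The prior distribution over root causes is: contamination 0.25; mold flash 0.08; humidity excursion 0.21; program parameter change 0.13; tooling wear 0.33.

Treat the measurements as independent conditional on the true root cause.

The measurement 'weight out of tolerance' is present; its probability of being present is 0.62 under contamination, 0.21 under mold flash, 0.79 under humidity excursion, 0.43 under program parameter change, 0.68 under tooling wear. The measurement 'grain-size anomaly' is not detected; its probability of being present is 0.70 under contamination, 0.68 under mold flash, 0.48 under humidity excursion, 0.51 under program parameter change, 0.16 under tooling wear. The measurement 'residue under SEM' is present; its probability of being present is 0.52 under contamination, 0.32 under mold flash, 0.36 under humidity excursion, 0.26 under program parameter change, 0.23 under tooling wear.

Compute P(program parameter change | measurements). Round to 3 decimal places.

By Bayes' rule with conditional independence, the unnormalized weight for each hypothesis is prior × ∏ likelihoods (using 1 − P(present | H) for each absent measurement):
  contamination: 0.25 × 0.62 × (1 − 0.70) × 0.52 = 0.02418
  mold flash: 0.08 × 0.21 × (1 − 0.68) × 0.32 = 0.0017203
  humidity excursion: 0.21 × 0.79 × (1 − 0.48) × 0.36 = 0.031056
  program parameter change: 0.13 × 0.43 × (1 − 0.51) × 0.26 = 0.0071217
  tooling wear: 0.33 × 0.68 × (1 − 0.16) × 0.23 = 0.043354
Marginal likelihood of the evidence = 0.10743.
P(program parameter change | evidence) = 0.0071217 / 0.10743 ≈ 0.066.

0.066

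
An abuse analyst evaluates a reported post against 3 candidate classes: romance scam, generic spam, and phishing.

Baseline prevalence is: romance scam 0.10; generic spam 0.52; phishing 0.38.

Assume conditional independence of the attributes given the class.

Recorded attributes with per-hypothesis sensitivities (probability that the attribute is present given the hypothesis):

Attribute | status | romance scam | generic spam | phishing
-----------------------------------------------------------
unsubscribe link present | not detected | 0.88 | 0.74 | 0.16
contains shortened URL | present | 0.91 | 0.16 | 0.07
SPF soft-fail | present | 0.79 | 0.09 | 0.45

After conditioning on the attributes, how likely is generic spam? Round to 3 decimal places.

Multiply each prior by the joint likelihood of the attribute pattern (using 1 − P(present | H) for each absent attribute):
  romance scam: 0.10 × (1 − 0.88) × 0.91 × 0.79 = 0.0086268
  generic spam: 0.52 × (1 − 0.74) × 0.16 × 0.09 = 0.0019469
  phishing: 0.38 × (1 − 0.16) × 0.07 × 0.45 = 0.010055
Marginal likelihood of the evidence = 0.020628.
P(generic spam | evidence) = 0.0019469 / 0.020628 ≈ 0.094.

0.094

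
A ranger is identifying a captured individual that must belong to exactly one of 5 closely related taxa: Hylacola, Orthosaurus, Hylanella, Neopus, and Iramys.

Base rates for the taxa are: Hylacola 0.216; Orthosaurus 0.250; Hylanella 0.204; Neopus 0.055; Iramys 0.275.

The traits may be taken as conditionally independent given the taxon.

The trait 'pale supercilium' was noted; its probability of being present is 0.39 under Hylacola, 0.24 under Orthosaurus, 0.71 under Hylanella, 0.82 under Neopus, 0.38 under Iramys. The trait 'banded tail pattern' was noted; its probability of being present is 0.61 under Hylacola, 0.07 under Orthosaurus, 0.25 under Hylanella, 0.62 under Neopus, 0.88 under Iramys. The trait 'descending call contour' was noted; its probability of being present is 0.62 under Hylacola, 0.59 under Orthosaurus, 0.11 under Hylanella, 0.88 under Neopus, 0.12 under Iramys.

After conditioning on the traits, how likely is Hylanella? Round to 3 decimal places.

By Bayes' rule with conditional independence, the unnormalized weight for each hypothesis is prior × ∏ likelihoods:
  Hylacola: 0.216 × 0.39 × 0.61 × 0.62 = 0.03186
  Orthosaurus: 0.250 × 0.24 × 0.07 × 0.59 = 0.002478
  Hylanella: 0.204 × 0.71 × 0.25 × 0.11 = 0.0039831
  Neopus: 0.055 × 0.82 × 0.62 × 0.88 = 0.024607
  Iramys: 0.275 × 0.38 × 0.88 × 0.12 = 0.011035
Normalizing constant Z = 0.03186 + 0.002478 + 0.0039831 + 0.024607 + 0.011035 = 0.073962.
P(Hylanella | evidence) = 0.0039831 / 0.073962 ≈ 0.054.

0.054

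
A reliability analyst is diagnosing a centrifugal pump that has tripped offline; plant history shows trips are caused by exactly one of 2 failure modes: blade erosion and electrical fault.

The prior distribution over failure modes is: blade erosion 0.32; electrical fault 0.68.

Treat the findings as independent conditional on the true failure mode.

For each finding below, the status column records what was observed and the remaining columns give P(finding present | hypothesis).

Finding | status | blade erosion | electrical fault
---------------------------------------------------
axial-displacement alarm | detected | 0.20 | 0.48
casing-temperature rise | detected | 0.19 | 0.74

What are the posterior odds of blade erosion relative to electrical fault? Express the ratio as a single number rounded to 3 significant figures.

Posterior odds equal prior odds times the likelihood ratio; only the two competing hypotheses matter.
  blade erosion: 0.32 × 0.20 × 0.19 = 0.01216
  electrical fault: 0.68 × 0.48 × 0.74 = 0.24154
Posterior odds = 0.01216 / 0.24154 ≈ 0.0503.

0.0503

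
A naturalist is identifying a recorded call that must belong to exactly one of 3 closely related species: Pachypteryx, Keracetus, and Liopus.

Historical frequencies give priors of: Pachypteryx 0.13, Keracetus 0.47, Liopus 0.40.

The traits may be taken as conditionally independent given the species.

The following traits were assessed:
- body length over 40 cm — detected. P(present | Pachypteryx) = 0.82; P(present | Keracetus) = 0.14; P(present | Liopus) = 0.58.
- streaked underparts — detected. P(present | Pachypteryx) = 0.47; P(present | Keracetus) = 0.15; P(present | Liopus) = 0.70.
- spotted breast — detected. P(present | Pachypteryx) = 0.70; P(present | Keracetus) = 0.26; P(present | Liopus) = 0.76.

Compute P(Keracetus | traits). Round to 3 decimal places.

0.016

For each hypothesis, the unnormalized posterior weight is prior × product of the trait likelihoods:
  Pachypteryx: 0.13 × 0.82 × 0.47 × 0.70 = 0.035071
  Keracetus: 0.47 × 0.14 × 0.15 × 0.26 = 0.0025662
  Liopus: 0.40 × 0.58 × 0.70 × 0.76 = 0.12342
Marginal likelihood of the evidence = 0.16106.
P(Keracetus | evidence) = 0.0025662 / 0.16106 ≈ 0.016.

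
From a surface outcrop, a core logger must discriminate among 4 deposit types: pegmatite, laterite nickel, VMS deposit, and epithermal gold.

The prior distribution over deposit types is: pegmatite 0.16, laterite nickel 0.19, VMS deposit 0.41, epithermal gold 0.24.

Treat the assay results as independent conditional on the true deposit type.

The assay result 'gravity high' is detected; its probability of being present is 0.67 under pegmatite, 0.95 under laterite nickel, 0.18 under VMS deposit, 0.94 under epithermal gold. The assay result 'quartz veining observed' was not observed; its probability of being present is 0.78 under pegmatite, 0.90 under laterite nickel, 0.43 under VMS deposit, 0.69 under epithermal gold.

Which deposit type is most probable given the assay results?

epithermal gold

For each hypothesis, the unnormalized posterior weight is prior × product of the assay result likelihoods (using 1 − P(present | H) for each absent assay result):
  pegmatite: 0.16 × 0.67 × (1 − 0.78) = 0.023584
  laterite nickel: 0.19 × 0.95 × (1 − 0.90) = 0.01805
  VMS deposit: 0.41 × 0.18 × (1 − 0.43) = 0.042066
  epithermal gold: 0.24 × 0.94 × (1 − 0.69) = 0.069936
Marginal likelihood of the evidence = 0.15364.
P(pegmatite | evidence) ≈ 0.023584 / 0.15364 ≈ 0.154
P(laterite nickel | evidence) ≈ 0.01805 / 0.15364 ≈ 0.117
P(VMS deposit | evidence) ≈ 0.042066 / 0.15364 ≈ 0.274
P(epithermal gold | evidence) ≈ 0.069936 / 0.15364 ≈ 0.455
The largest is 0.455, so epithermal gold is most probable.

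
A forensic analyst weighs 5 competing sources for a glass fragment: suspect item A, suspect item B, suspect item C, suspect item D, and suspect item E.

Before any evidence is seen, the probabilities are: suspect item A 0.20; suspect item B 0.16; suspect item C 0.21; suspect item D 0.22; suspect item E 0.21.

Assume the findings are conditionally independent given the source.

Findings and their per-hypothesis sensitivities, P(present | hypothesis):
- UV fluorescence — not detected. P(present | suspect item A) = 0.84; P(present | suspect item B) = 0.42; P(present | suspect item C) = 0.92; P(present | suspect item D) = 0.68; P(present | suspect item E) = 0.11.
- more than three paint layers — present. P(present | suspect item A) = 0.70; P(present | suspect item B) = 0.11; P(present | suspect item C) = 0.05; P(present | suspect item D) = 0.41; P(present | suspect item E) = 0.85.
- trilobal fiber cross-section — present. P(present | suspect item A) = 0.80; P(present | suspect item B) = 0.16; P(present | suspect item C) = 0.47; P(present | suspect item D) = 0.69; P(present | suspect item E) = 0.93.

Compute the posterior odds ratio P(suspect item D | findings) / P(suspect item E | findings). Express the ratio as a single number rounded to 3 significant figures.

0.135

The normalizing constant cancels in an odds ratio, so compute prior × likelihood for the two hypotheses only (using 1 − P(present | H) for each absent finding):
  suspect item D: 0.22 × (1 − 0.68) × 0.41 × 0.69 = 0.019916
  suspect item E: 0.21 × (1 − 0.11) × 0.85 × 0.93 = 0.14774
Posterior odds = 0.019916 / 0.14774 ≈ 0.135.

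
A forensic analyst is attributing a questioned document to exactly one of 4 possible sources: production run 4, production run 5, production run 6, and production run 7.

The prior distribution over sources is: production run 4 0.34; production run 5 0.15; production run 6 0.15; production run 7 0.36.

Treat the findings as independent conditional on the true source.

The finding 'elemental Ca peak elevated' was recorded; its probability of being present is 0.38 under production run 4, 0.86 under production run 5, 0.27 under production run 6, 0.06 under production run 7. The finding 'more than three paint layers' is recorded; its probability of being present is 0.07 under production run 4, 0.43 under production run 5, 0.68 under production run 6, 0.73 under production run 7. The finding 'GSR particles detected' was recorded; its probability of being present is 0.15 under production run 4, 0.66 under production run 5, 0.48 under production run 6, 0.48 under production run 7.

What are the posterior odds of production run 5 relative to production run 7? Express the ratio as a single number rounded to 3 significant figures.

Posterior odds equal prior odds times the likelihood ratio; only the two competing hypotheses matter.
  production run 5: 0.15 × 0.86 × 0.43 × 0.66 = 0.03661
  production run 7: 0.36 × 0.06 × 0.73 × 0.48 = 0.0075686
Posterior odds = 0.03661 / 0.0075686 ≈ 4.84.

4.84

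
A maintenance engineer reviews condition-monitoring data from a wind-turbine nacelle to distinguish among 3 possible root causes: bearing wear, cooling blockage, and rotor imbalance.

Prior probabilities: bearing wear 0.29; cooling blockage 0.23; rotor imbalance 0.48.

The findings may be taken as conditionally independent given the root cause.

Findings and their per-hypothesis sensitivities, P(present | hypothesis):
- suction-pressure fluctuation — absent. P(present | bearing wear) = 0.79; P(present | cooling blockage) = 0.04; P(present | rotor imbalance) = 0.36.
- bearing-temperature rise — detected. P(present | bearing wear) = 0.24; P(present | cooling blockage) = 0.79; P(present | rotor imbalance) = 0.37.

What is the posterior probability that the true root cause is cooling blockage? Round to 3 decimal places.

0.576

For each hypothesis, the unnormalized posterior weight is prior × product of the finding likelihoods (using 1 − P(present | H) for each absent finding):
  bearing wear: 0.29 × (1 − 0.79) × 0.24 = 0.014616
  cooling blockage: 0.23 × (1 − 0.04) × 0.79 = 0.17443
  rotor imbalance: 0.48 × (1 − 0.36) × 0.37 = 0.11366
The unnormalized weights sum to 0.30271.
P(cooling blockage | evidence) = 0.17443 / 0.30271 ≈ 0.576.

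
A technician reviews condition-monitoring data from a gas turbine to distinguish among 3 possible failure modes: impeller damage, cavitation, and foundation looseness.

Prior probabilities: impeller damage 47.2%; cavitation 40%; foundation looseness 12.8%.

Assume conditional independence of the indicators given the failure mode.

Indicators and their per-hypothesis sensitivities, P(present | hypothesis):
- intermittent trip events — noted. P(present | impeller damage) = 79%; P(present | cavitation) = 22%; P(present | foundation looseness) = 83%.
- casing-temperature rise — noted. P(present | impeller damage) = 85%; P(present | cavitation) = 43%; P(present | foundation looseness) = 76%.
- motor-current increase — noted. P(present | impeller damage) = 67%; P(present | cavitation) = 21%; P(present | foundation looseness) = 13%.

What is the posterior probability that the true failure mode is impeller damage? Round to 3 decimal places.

Multiply each prior by the joint likelihood of the indicator pattern:
  impeller damage: 0.472 × 0.79 × 0.85 × 0.67 = 0.21236
  cavitation: 0.400 × 0.22 × 0.43 × 0.21 = 0.0079464
  foundation looseness: 0.128 × 0.83 × 0.76 × 0.13 = 0.010497
Normalizing constant Z = 0.21236 + 0.0079464 + 0.010497 = 0.2308.
P(impeller damage | evidence) = 0.21236 / 0.2308 ≈ 0.920.

0.920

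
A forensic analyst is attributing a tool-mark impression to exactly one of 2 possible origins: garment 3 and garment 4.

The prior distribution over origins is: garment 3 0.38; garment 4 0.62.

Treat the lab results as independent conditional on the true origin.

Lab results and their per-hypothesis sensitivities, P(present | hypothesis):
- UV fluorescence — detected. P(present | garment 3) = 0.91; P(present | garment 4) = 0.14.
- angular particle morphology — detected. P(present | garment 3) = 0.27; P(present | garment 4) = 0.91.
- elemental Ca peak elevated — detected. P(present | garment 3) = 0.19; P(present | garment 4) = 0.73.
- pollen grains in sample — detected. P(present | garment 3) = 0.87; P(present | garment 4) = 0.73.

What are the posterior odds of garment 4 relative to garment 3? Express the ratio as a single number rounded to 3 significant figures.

Unnormalized posterior weight (prior times the lab result likelihoods) for each of the two hypotheses:
  garment 4: 0.62 × 0.14 × 0.91 × 0.73 × 0.73 = 0.042093
  garment 3: 0.38 × 0.91 × 0.27 × 0.19 × 0.87 = 0.015433
Posterior odds = 0.042093 / 0.015433 ≈ 2.73.

2.73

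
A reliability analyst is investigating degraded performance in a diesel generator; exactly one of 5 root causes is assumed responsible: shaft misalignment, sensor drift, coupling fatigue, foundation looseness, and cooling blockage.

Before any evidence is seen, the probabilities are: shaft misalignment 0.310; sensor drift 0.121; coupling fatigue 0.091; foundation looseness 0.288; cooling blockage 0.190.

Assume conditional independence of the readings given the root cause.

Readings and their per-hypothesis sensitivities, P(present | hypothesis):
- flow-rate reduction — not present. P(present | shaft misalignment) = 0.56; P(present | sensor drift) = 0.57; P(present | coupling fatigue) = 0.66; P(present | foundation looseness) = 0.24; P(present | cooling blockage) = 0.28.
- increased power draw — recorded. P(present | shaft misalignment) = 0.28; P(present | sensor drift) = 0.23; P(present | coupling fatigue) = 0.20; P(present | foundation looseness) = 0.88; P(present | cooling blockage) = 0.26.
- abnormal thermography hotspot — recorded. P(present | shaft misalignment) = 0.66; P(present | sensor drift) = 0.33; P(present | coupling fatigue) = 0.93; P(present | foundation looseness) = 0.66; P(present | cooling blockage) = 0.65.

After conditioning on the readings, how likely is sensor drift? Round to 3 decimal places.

By Bayes' rule with conditional independence, the unnormalized weight for each hypothesis is prior × ∏ likelihoods (using 1 − P(present | H) for each absent reading):
  shaft misalignment: 0.310 × (1 − 0.56) × 0.28 × 0.66 = 0.025207
  sensor drift: 0.121 × (1 − 0.57) × 0.23 × 0.33 = 0.0039491
  coupling fatigue: 0.091 × (1 − 0.66) × 0.20 × 0.93 = 0.0057548
  foundation looseness: 0.288 × (1 − 0.24) × 0.88 × 0.66 = 0.12713
  cooling blockage: 0.190 × (1 − 0.28) × 0.26 × 0.65 = 0.023119
The unnormalized weights sum to 0.18516.
P(sensor drift | evidence) = 0.0039491 / 0.18516 ≈ 0.021.

0.021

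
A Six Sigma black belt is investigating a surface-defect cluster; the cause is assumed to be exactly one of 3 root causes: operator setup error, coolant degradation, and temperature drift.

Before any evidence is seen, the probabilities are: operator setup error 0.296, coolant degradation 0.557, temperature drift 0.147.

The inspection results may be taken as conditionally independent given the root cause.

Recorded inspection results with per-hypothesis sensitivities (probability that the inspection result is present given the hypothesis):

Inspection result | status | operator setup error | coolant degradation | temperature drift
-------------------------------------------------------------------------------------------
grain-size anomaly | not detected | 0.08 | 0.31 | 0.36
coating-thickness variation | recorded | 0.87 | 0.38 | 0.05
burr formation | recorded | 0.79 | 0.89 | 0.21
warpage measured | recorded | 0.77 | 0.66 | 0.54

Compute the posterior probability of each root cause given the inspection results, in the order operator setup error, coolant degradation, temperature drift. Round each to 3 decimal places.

By Bayes' rule with conditional independence, the unnormalized weight for each hypothesis is prior × ∏ likelihoods (using 1 − P(present | H) for each absent inspection result):
  operator setup error: 0.296 × (1 − 0.08) × 0.87 × 0.79 × 0.77 = 0.14412
  coolant degradation: 0.557 × (1 − 0.31) × 0.38 × 0.89 × 0.66 = 0.085787
  temperature drift: 0.147 × (1 − 0.36) × 0.05 × 0.21 × 0.54 = 0.00053343
The unnormalized weights sum to 0.23044.
P(operator setup error | evidence) = 0.14412 / 0.23044 ≈ 0.625
P(coolant degradation | evidence) = 0.085787 / 0.23044 ≈ 0.372
P(temperature drift | evidence) = 0.00053343 / 0.23044 ≈ 0.002

0.625, 0.372, 0.002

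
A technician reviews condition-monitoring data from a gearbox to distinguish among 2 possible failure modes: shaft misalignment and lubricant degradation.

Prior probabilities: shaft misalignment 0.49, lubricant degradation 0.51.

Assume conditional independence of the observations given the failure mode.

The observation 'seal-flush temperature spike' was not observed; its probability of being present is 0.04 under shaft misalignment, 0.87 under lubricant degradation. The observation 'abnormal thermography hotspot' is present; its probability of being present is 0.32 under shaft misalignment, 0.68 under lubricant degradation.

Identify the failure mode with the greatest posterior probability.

For each hypothesis, the unnormalized posterior weight is prior × product of the observation likelihoods (using 1 − P(present | H) for each absent observation):
  shaft misalignment: 0.49 × (1 − 0.04) × 0.32 = 0.15053
  lubricant degradation: 0.51 × (1 − 0.87) × 0.68 = 0.045084
Marginal likelihood of the evidence = 0.19561.
P(shaft misalignment | evidence) ≈ 0.15053 / 0.19561 ≈ 0.770
P(lubricant degradation | evidence) ≈ 0.045084 / 0.19561 ≈ 0.230
The largest is 0.770, so shaft misalignment is most probable.

shaft misalignment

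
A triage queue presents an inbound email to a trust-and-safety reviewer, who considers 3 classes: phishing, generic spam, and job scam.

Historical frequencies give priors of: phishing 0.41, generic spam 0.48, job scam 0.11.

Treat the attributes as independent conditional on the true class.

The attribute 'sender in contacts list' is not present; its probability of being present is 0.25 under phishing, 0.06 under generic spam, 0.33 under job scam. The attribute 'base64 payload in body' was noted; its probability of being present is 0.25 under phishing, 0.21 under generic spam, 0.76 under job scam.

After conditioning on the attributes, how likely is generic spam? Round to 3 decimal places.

0.416

For each hypothesis, the unnormalized posterior weight is prior × product of the attribute likelihoods (using 1 − P(present | H) for each absent attribute):
  phishing: 0.41 × (1 − 0.25) × 0.25 = 0.076875
  generic spam: 0.48 × (1 − 0.06) × 0.21 = 0.094752
  job scam: 0.11 × (1 − 0.33) × 0.76 = 0.056012
Normalizing constant Z = 0.076875 + 0.094752 + 0.056012 = 0.22764.
P(generic spam | evidence) = 0.094752 / 0.22764 ≈ 0.416.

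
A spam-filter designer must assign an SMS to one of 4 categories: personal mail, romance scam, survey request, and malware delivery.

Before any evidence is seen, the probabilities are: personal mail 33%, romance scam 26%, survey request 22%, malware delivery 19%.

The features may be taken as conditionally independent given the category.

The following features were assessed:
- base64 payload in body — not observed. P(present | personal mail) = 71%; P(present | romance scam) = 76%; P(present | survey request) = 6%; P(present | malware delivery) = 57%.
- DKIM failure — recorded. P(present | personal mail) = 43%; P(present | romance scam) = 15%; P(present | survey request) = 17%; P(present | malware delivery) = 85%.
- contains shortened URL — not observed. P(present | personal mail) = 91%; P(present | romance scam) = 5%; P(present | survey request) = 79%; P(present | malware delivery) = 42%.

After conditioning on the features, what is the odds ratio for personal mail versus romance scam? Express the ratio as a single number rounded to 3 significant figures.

Unnormalized posterior weight (prior times the feature likelihoods) for each of the two hypotheses (using 1 − P(present | H) for each absent feature):
  personal mail: 0.33 × (1 − 0.71) × 0.43 × (1 − 0.91) = 0.0037036
  romance scam: 0.26 × (1 − 0.76) × 0.15 × (1 − 0.05) = 0.008892
Posterior odds = 0.0037036 / 0.008892 ≈ 0.417.

0.417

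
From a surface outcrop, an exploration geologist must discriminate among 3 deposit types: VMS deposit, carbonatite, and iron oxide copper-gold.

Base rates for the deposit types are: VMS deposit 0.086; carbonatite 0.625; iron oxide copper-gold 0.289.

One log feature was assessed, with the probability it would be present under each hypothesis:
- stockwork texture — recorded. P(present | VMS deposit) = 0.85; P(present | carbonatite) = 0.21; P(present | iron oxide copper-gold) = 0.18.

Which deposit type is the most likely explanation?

carbonatite

By Bayes' rule, the unnormalized weight for each hypothesis is prior × likelihood:
  VMS deposit: 0.086 × 0.85 = 0.0731
  carbonatite: 0.625 × 0.21 = 0.13125
  iron oxide copper-gold: 0.289 × 0.18 = 0.05202
Marginal likelihood of the evidence = 0.25637.
P(VMS deposit | evidence) ≈ 0.0731 / 0.25637 ≈ 0.285
P(carbonatite | evidence) ≈ 0.13125 / 0.25637 ≈ 0.512
P(iron oxide copper-gold | evidence) ≈ 0.05202 / 0.25637 ≈ 0.203
The largest is 0.512, so carbonatite is most probable.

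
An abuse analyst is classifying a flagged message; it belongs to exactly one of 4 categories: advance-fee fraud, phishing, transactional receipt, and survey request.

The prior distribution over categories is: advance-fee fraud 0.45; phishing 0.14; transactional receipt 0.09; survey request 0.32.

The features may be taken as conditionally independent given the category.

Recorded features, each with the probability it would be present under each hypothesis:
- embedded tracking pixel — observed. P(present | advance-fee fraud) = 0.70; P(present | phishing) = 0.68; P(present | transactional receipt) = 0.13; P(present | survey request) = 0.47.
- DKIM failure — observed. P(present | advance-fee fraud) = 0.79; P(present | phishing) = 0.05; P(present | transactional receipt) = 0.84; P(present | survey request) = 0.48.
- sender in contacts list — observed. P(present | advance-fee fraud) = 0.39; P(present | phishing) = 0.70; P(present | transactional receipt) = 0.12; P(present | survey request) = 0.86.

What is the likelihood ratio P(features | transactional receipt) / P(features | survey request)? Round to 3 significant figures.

Joint likelihood of the feature pattern under each hypothesis:
  transactional receipt: 0.13 × 0.84 × 0.12 = 0.013104
  survey request: 0.47 × 0.48 × 0.86 = 0.19402
Bayes factor = 0.013104 / 0.19402 ≈ 0.0675

0.0675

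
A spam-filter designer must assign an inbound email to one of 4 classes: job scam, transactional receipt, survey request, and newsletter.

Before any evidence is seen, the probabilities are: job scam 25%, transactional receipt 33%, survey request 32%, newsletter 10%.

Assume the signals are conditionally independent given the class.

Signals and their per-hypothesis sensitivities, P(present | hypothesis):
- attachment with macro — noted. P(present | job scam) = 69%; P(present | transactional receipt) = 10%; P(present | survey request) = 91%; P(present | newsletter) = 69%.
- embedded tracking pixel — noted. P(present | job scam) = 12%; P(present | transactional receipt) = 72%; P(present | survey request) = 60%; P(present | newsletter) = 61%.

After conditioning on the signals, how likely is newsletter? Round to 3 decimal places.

Multiply each prior by the joint likelihood of the signal pattern:
  job scam: 0.25 × 0.69 × 0.12 = 0.0207
  transactional receipt: 0.33 × 0.10 × 0.72 = 0.02376
  survey request: 0.32 × 0.91 × 0.60 = 0.17472
  newsletter: 0.10 × 0.69 × 0.61 = 0.04209
Marginal likelihood of the evidence = 0.26127.
P(newsletter | evidence) = 0.04209 / 0.26127 ≈ 0.161.

0.161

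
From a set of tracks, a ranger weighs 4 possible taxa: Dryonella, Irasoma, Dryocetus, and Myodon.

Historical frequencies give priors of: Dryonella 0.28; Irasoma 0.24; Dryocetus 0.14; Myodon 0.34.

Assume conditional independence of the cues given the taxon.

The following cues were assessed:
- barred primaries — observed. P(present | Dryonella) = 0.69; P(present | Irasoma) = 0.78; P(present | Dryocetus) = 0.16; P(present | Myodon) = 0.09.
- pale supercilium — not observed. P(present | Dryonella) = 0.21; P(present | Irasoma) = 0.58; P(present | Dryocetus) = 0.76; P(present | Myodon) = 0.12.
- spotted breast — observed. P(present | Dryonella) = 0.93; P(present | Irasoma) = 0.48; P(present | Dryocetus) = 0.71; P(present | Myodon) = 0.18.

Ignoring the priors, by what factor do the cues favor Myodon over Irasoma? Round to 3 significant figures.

Take the product of per-cue likelihoods under each hypothesis (using 1 − P(present | H) for each absent cue), then divide.
  Myodon: 0.09 × (1 − 0.12) × 0.18 = 0.014256
  Irasoma: 0.78 × (1 − 0.58) × 0.48 = 0.15725
Bayes factor = 0.014256 / 0.15725 ≈ 0.0907

0.0907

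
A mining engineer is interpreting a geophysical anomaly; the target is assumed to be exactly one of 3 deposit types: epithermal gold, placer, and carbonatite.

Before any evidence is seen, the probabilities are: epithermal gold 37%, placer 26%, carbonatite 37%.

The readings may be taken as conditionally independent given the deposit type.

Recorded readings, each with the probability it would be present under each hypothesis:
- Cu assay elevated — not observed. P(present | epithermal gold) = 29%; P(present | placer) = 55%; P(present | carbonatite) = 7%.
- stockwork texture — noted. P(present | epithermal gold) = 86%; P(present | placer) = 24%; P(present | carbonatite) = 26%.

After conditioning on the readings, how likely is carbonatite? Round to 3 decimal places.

Multiply each prior by the joint likelihood of the reading pattern (using 1 − P(present | H) for each absent reading):
  epithermal gold: 0.37 × (1 − 0.29) × 0.86 = 0.22592
  placer: 0.26 × (1 − 0.55) × 0.24 = 0.02808
  carbonatite: 0.37 × (1 − 0.07) × 0.26 = 0.089466
Marginal likelihood of the evidence = 0.34347.
P(carbonatite | evidence) = 0.089466 / 0.34347 ≈ 0.260.

0.260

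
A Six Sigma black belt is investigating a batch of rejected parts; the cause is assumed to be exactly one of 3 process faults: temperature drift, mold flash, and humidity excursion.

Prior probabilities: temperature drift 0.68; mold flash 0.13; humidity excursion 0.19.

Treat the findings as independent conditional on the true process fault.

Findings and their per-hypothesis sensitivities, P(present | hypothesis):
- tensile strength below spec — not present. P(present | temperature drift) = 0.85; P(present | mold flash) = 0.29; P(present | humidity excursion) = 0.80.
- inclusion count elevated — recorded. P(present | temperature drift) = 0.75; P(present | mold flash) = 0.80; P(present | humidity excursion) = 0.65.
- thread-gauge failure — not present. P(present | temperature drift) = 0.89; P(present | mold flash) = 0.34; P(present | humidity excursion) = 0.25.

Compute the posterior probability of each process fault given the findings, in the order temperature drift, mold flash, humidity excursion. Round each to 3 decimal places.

Multiply each prior by the joint likelihood of the evidence pattern (using 1 − P(present | H) for each absent finding):
  temperature drift: 0.68 × (1 − 0.85) × 0.75 × (1 − 0.89) = 0.008415
  mold flash: 0.13 × (1 − 0.29) × 0.80 × (1 − 0.34) = 0.048734
  humidity excursion: 0.19 × (1 − 0.80) × 0.65 × (1 − 0.25) = 0.018525
The unnormalized weights sum to 0.075674.
P(temperature drift | evidence) = 0.008415 / 0.075674 ≈ 0.111
P(mold flash | evidence) = 0.048734 / 0.075674 ≈ 0.644
P(humidity excursion | evidence) = 0.018525 / 0.075674 ≈ 0.245

0.111, 0.644, 0.245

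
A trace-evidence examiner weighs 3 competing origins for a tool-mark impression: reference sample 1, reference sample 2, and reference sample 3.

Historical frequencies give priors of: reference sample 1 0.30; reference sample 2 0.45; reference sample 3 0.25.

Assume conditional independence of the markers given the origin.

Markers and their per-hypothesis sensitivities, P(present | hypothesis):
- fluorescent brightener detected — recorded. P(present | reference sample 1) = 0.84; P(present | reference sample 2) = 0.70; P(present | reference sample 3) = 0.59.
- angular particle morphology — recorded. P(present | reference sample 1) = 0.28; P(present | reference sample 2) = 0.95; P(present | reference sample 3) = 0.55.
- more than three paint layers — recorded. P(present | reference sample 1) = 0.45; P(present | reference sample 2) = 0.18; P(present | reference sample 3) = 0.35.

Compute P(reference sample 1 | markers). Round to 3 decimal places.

For each hypothesis, the unnormalized posterior weight is prior × product of the marker likelihoods:
  reference sample 1: 0.30 × 0.84 × 0.28 × 0.45 = 0.031752
  reference sample 2: 0.45 × 0.70 × 0.95 × 0.18 = 0.053865
  reference sample 3: 0.25 × 0.59 × 0.55 × 0.35 = 0.028394
Normalizing constant Z = 0.031752 + 0.053865 + 0.028394 = 0.11401.
P(reference sample 1 | evidence) = 0.031752 / 0.11401 ≈ 0.279.

0.279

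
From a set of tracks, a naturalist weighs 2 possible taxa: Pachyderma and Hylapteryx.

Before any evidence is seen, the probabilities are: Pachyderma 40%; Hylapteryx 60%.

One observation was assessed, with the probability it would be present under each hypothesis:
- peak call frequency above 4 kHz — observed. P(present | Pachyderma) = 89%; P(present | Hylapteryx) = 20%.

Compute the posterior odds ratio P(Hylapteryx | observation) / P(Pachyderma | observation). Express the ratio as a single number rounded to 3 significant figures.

0.337

The normalizing constant cancels in an odds ratio, so compute prior × likelihood for the two hypotheses only:
  Hylapteryx: 0.60 × 0.20 = 0.12
  Pachyderma: 0.40 × 0.89 = 0.356
Odds(Hylapteryx : Pachyderma) = 0.12 / 0.356 ≈ 0.337.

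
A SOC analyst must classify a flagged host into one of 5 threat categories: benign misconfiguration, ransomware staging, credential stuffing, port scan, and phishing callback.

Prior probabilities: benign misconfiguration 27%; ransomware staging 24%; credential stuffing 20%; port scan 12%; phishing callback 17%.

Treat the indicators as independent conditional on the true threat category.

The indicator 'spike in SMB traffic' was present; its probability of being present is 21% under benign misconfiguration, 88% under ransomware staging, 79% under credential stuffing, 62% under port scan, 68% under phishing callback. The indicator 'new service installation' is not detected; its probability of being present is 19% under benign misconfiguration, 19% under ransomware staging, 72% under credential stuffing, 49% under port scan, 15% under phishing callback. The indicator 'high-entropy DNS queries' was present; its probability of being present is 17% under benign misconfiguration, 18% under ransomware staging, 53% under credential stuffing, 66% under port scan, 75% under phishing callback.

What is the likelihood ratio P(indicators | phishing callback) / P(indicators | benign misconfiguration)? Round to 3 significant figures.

Joint likelihood of the indicator pattern under each hypothesis (using 1 − P(present | H) for each absent indicator):
  phishing callback: 0.68 × (1 − 0.15) × 0.75 = 0.4335
  benign misconfiguration: 0.21 × (1 − 0.19) × 0.17 = 0.028917
Bayes factor = 0.4335 / 0.028917 ≈ 15.0

15.0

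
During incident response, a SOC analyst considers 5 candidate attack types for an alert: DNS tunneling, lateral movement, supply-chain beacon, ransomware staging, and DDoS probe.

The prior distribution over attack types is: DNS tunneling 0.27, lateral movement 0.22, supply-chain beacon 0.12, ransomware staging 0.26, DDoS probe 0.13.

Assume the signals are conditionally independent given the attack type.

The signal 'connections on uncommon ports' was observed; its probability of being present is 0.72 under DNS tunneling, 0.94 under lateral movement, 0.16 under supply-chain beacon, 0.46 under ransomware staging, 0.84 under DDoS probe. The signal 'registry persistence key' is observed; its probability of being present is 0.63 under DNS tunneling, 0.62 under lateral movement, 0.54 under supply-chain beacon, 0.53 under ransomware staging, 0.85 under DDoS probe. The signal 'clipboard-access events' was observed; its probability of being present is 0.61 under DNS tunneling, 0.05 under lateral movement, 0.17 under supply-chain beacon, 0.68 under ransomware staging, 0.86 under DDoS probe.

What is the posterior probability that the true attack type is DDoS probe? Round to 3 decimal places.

0.388

By Bayes' rule with conditional independence, the unnormalized weight for each hypothesis is prior × ∏ likelihoods:
  DNS tunneling: 0.27 × 0.72 × 0.63 × 0.61 = 0.074708
  lateral movement: 0.22 × 0.94 × 0.62 × 0.05 = 0.0064108
  supply-chain beacon: 0.12 × 0.16 × 0.54 × 0.17 = 0.0017626
  ransomware staging: 0.26 × 0.46 × 0.53 × 0.68 = 0.043104
  DDoS probe: 0.13 × 0.84 × 0.85 × 0.86 = 0.079825
The unnormalized weights sum to 0.20581.
P(DDoS probe | evidence) = 0.079825 / 0.20581 ≈ 0.388.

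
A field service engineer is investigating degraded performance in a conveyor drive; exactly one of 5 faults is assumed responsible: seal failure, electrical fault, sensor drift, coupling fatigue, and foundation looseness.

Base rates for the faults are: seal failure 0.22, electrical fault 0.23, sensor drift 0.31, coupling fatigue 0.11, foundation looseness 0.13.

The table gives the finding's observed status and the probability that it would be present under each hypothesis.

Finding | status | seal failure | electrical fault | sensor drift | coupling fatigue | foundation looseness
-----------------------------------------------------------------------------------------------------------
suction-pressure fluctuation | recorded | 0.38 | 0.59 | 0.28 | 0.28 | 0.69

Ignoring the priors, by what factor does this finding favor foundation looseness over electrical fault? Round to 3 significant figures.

1.17

The Bayes factor is the ratio of the two likelihoods.
  foundation looseness: 0.69
  electrical fault: 0.59
Bayes factor = 0.69 / 0.59 ≈ 1.17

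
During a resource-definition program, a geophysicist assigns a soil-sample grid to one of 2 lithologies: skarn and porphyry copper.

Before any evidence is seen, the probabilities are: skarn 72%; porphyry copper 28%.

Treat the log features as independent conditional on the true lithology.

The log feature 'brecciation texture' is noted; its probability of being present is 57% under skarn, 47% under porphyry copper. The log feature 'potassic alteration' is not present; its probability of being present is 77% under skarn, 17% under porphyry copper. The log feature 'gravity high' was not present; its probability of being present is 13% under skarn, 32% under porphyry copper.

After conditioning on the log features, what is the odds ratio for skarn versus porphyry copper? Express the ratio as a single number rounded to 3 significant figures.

1.11

Posterior odds equal prior odds times the likelihood ratio; only the two competing hypotheses matter (using 1 − P(present | H) for each absent log feature).
  skarn: 0.72 × 0.57 × (1 − 0.77) × (1 − 0.13) = 0.082121
  porphyry copper: 0.28 × 0.47 × (1 − 0.17) × (1 − 0.32) = 0.074275
Posterior odds = 0.082121 / 0.074275 ≈ 1.11.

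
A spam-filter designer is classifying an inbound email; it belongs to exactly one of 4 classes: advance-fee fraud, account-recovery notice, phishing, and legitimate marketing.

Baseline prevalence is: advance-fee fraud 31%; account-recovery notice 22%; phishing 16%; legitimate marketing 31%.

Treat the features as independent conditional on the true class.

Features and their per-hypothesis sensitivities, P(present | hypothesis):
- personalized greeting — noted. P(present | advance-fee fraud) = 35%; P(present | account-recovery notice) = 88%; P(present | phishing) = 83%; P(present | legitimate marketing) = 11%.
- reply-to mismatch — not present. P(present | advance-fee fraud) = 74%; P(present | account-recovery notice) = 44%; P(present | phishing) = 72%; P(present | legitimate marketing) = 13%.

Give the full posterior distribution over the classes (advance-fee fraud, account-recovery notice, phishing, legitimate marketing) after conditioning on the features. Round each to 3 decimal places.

By Bayes' rule with conditional independence, the unnormalized weight for each hypothesis is prior × ∏ likelihoods (using 1 − P(present | H) for each absent feature):
  advance-fee fraud: 0.31 × 0.35 × (1 − 0.74) = 0.02821
  account-recovery notice: 0.22 × 0.88 × (1 − 0.44) = 0.10842
  phishing: 0.16 × 0.83 × (1 − 0.72) = 0.037184
  legitimate marketing: 0.31 × 0.11 × (1 − 0.13) = 0.029667
Normalizing constant Z = 0.02821 + 0.10842 + 0.037184 + 0.029667 = 0.20348.
P(advance-fee fraud | evidence) = 0.02821 / 0.20348 ≈ 0.139
P(account-recovery notice | evidence) = 0.10842 / 0.20348 ≈ 0.533
P(phishing | evidence) = 0.037184 / 0.20348 ≈ 0.183
P(legitimate marketing | evidence) = 0.029667 / 0.20348 ≈ 0.146

0.139, 0.533, 0.183, 0.146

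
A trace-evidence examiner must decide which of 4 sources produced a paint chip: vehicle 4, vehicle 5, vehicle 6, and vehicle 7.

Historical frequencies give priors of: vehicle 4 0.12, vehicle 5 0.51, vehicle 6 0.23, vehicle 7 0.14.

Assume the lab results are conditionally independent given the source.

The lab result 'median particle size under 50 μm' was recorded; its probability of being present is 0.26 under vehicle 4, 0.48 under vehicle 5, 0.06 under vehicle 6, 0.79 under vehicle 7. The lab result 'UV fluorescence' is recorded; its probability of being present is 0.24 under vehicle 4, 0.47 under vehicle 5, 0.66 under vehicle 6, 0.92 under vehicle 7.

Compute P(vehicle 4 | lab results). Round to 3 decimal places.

By Bayes' rule with conditional independence, the unnormalized weight for each hypothesis is prior × ∏ likelihoods:
  vehicle 4: 0.12 × 0.26 × 0.24 = 0.007488
  vehicle 5: 0.51 × 0.48 × 0.47 = 0.11506
  vehicle 6: 0.23 × 0.06 × 0.66 = 0.009108
  vehicle 7: 0.14 × 0.79 × 0.92 = 0.10175
Marginal likelihood of the evidence = 0.2334.
P(vehicle 4 | evidence) = 0.007488 / 0.2334 ≈ 0.032.

0.032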